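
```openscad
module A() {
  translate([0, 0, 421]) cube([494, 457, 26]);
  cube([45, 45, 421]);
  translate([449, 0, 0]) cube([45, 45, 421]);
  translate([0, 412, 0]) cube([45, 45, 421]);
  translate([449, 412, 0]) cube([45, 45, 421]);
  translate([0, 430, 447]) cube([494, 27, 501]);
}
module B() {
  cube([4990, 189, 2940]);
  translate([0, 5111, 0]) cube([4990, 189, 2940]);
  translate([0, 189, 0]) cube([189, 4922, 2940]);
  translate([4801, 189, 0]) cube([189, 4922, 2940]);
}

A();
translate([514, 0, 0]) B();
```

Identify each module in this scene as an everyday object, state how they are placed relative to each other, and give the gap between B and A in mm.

The house frame's nearest face is 20 mm from the chair's +x face.

A is a chair. B is a house frame. The house frame is on the floor beside the chair on its +x side. The gap between the house frame and the chair is 20 mm.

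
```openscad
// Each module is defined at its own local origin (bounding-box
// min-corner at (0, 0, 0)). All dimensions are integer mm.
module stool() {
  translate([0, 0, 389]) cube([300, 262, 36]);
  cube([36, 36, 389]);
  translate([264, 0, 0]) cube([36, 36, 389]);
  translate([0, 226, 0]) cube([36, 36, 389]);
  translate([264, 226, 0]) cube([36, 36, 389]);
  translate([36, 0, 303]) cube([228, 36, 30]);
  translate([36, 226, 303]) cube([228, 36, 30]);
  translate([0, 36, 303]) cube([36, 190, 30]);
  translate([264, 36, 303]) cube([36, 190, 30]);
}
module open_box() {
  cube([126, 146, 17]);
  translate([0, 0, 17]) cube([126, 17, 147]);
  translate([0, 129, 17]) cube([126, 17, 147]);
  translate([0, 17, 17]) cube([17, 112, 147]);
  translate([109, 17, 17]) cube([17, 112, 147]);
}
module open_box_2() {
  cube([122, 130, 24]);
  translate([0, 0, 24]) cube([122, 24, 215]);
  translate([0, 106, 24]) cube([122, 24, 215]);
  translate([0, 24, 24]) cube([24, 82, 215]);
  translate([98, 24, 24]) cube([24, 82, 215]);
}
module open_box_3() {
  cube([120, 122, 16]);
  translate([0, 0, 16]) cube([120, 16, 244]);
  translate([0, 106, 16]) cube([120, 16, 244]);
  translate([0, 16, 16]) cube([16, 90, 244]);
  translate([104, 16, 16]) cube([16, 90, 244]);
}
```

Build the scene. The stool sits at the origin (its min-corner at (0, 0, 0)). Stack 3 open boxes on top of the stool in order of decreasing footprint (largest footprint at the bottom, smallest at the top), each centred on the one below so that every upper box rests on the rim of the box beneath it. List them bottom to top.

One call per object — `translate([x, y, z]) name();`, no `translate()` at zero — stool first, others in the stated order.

stool();
translate([87, 58, 425]) open_box();
translate([89, 66, 589]) open_box_2();
translate([90, 70, 828]) open_box_3();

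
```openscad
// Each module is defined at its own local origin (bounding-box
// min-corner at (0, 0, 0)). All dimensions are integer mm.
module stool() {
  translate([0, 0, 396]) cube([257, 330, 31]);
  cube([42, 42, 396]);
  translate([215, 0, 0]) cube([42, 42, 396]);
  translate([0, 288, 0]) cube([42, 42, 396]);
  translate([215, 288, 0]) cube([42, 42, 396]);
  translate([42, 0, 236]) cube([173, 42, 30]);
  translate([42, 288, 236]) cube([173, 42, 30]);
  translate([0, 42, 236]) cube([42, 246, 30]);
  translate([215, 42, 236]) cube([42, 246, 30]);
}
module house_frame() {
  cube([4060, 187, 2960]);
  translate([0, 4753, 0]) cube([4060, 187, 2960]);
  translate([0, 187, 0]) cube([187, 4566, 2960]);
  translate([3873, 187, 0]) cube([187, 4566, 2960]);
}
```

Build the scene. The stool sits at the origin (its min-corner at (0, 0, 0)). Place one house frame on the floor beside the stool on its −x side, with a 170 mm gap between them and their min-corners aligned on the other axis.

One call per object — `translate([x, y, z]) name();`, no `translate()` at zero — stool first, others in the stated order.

stool();
translate([-4230, 0, 0]) house_frame();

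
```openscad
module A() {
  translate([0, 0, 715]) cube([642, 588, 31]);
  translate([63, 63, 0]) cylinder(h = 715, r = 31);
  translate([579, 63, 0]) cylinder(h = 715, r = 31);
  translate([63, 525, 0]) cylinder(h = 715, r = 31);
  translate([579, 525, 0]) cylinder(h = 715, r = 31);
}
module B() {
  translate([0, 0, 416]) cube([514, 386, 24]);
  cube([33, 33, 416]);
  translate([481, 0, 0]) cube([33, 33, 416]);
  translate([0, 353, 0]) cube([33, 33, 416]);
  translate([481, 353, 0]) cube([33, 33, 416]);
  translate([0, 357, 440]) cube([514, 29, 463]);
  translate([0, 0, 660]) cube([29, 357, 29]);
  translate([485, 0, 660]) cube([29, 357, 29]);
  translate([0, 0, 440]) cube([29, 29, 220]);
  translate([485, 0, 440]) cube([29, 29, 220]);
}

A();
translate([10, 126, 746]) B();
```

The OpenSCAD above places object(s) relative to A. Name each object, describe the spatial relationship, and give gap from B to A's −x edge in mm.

The chair's min-x is at 10; the table's min-x is 0; gap = 10 mm.

A is a table. B is a chair. The chair is on top of the table. The gap from the chair to the table's −x edge is 10 mm.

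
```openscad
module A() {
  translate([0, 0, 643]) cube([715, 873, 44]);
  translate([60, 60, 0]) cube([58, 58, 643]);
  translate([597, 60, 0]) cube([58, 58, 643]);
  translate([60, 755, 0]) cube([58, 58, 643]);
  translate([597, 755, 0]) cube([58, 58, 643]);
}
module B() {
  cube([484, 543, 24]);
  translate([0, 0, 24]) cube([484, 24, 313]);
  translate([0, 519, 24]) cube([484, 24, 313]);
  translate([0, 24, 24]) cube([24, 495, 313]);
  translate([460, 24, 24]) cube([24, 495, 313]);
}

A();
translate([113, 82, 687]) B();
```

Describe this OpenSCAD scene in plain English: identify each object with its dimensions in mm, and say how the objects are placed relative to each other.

A is a table: top 715 mm (x) × 873 mm (y), 44 mm thick, upper face at z = 687 mm, on four 58×58 mm square legs, each inset 60 mm from the nearest pair of top edges, running from z = 0 to the bottom of the top.

B is an open-topped rectangular box: outside dimensions 484×543×337 mm, with a uniform wall and base thickness of 24 mm. The base is a full 484×543 slab on the floor; four walls sit on top of the base. The front and back walls (the −y and +y sides) span the full width; the two side walls fit between them.

The open box is on top of the table.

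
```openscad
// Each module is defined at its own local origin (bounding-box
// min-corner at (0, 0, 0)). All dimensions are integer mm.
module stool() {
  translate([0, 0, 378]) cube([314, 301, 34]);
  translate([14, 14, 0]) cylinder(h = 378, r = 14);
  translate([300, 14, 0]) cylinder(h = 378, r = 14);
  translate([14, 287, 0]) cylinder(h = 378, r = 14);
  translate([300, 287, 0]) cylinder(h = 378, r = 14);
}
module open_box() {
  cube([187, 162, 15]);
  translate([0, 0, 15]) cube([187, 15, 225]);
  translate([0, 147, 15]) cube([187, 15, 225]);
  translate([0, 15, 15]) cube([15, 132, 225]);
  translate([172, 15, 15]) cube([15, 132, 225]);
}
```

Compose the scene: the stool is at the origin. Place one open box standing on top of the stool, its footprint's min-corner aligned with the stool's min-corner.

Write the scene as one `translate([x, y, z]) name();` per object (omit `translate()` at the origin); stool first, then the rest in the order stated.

stool();
translate([0, 0, 412]) open_box();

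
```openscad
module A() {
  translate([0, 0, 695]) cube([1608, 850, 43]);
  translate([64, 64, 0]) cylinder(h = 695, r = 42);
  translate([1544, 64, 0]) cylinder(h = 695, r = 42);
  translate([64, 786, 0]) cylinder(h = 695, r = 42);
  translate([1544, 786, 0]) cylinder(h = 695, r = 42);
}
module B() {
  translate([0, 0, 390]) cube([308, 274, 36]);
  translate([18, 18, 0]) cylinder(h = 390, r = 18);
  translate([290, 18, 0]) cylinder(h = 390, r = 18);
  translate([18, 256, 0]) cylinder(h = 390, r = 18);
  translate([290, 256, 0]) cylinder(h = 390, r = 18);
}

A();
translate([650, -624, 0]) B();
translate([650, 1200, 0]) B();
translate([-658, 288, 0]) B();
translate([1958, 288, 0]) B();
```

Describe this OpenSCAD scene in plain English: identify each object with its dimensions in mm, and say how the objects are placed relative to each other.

A is a table: top 1608 mm (x) × 850 mm (y), 43 mm thick, upper face at z = 738 mm, on four round legs of 84 mm diameter, each leg's bounding box inset 22 mm from the nearest pair of top edges, running from z = 0 to the bottom of the top.

B is a four-legged stool. The seat is 308×274 mm, 36 mm thick, top at z = 426 mm. It stands on four round legs, each 36 mm in diameter, from z = 0 to the seat underside, each leg's axis is inset half a diameter from the nearest pair of seat edges (so the leg's bounding box is flush with the corner).

Four stools sit around the table at the −y, +y, −x, +x sides.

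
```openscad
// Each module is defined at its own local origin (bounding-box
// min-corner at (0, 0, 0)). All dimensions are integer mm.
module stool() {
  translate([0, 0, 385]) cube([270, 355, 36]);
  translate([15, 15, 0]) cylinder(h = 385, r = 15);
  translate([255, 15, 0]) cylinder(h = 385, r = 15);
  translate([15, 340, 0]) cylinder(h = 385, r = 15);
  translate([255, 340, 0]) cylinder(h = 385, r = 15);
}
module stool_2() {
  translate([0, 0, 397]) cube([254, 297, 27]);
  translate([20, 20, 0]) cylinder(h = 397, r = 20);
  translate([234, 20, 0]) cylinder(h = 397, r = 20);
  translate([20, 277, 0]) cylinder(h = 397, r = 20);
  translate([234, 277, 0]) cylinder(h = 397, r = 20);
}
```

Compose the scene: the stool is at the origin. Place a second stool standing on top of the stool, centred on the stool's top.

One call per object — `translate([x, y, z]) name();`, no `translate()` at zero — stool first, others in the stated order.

stool();
translate([8, 29, 421]) stool_2();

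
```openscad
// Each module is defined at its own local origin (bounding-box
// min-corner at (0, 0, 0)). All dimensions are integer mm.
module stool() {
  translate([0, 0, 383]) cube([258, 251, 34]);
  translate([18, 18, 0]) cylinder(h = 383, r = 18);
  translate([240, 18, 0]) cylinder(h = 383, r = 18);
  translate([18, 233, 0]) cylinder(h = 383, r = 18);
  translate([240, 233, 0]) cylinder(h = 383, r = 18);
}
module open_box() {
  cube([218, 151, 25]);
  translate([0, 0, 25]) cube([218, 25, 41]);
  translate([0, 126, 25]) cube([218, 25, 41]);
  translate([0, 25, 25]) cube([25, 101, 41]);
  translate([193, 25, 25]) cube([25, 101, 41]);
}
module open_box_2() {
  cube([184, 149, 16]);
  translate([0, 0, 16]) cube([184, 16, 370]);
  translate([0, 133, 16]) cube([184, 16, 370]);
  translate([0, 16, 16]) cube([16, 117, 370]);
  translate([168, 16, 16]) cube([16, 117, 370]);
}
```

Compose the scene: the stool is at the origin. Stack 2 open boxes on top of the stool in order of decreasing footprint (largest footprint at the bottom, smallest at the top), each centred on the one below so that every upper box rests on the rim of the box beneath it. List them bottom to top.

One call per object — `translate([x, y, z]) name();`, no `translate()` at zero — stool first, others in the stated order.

stool();
translate([20, 50, 417]) open_box();
translate([37, 51, 483]) open_box_2();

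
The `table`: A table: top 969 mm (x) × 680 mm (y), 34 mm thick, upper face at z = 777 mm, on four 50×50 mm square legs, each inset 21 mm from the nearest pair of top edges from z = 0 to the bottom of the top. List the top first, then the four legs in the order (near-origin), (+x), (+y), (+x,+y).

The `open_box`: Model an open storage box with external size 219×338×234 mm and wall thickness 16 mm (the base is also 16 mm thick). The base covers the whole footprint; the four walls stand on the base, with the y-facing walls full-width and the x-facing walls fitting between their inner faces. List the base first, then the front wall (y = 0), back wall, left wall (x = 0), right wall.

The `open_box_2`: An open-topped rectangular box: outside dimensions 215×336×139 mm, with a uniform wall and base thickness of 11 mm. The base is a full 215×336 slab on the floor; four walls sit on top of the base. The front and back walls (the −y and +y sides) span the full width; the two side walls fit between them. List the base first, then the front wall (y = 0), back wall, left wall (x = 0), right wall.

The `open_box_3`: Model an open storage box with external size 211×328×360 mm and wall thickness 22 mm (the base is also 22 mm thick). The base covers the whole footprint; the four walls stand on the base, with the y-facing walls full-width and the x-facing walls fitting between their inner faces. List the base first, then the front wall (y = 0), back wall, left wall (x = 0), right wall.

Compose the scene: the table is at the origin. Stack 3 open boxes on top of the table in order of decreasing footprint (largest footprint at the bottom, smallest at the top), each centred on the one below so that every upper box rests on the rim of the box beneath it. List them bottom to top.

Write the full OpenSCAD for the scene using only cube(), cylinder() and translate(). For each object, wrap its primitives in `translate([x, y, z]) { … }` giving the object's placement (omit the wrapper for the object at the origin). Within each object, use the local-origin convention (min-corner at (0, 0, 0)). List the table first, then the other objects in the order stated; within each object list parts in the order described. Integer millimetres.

translate([0, 0, 743]) cube([969, 680, 34]);
translate([21, 21, 0]) cube([50, 50, 743]);
translate([898, 21, 0]) cube([50, 50, 743]);
translate([21, 609, 0]) cube([50, 50, 743]);
translate([898, 609, 0]) cube([50, 50, 743]);
translate([375, 171, 777]) {
  cube([219, 338, 16]);
  translate([0, 0, 16]) cube([219, 16, 218]);
  translate([0, 322, 16]) cube([219, 16, 218]);
  translate([0, 16, 16]) cube([16, 306, 218]);
  translate([203, 16, 16]) cube([16, 306, 218]);
}
translate([377, 172, 1011]) {
  cube([215, 336, 11]);
  translate([0, 0, 11]) cube([215, 11, 128]);
  translate([0, 325, 11]) cube([215, 11, 128]);
  translate([0, 11, 11]) cube([11, 314, 128]);
  translate([204, 11, 11]) cube([11, 314, 128]);
}
translate([379, 176, 1150]) {
  cube([211, 328, 22]);
  translate([0, 0, 22]) cube([211, 22, 338]);
  translate([0, 306, 22]) cube([211, 22, 338]);
  translate([0, 22, 22]) cube([22, 284, 338]);
  translate([189, 22, 22]) cube([22, 284, 338]);
}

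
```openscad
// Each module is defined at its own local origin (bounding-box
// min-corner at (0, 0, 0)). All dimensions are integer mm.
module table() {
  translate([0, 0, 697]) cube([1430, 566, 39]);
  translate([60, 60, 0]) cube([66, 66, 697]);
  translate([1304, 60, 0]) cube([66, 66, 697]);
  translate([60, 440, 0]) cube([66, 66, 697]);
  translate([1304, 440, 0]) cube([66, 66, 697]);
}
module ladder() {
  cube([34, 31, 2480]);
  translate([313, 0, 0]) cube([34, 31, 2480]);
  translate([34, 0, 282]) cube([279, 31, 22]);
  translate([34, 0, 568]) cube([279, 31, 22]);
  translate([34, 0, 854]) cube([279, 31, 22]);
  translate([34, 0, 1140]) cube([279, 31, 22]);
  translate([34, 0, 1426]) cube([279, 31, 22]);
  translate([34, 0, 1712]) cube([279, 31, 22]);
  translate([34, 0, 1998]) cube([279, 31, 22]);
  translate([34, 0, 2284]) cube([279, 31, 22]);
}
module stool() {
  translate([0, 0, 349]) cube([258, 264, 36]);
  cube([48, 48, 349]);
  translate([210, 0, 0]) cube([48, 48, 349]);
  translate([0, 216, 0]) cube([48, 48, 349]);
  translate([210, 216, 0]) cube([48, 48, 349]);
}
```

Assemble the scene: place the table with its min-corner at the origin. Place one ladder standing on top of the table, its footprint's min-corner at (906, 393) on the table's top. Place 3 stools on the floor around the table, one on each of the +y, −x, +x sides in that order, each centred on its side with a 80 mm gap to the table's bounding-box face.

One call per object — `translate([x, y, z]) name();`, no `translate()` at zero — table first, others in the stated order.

table();
translate([906, 393, 736]) ladder();
translate([586, 646, 0]) stool();
translate([-338, 151, 0]) stool();
translate([1510, 151, 0]) stool();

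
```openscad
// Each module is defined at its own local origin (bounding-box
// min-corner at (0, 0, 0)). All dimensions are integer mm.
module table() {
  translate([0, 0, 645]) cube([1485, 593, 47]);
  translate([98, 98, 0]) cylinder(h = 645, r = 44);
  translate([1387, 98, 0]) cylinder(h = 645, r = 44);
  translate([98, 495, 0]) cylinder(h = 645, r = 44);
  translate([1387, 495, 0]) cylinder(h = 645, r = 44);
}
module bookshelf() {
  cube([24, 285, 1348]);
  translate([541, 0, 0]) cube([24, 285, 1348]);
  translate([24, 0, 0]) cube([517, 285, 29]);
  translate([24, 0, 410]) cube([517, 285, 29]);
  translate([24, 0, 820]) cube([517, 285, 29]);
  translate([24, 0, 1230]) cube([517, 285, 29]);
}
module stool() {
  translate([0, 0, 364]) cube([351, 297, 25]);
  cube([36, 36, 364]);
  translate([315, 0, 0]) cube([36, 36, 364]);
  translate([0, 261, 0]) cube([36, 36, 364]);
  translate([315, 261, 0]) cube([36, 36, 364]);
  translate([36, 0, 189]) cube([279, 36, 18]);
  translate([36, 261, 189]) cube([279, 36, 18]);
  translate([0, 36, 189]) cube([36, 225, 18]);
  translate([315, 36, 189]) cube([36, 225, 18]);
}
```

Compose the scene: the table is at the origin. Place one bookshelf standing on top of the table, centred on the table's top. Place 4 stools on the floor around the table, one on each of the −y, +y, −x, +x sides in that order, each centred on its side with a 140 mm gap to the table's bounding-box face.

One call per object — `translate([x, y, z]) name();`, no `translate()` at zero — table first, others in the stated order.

table();
translate([460, 154, 692]) bookshelf();
translate([567, -437, 0]) stool();
translate([567, 733, 0]) stool();
translate([-491, 148, 0]) stool();
translate([1625, 148, 0]) stool();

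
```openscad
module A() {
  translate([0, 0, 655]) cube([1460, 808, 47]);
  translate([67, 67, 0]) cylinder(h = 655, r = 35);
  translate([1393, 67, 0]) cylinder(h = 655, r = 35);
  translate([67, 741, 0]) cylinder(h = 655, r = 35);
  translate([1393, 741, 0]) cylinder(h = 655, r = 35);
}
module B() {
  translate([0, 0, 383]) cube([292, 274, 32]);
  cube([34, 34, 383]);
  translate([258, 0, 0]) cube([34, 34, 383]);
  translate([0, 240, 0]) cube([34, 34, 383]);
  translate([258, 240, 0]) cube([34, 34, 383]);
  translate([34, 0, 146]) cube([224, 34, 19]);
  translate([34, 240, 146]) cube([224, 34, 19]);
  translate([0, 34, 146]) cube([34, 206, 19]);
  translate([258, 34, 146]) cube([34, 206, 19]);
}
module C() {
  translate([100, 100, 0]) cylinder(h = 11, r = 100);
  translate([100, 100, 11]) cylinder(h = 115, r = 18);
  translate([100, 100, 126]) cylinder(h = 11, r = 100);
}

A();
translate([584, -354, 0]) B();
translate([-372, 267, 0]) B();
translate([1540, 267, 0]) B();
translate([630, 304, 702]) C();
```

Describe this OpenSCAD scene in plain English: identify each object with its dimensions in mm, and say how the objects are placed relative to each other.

A is a rectangular dining table. The top is 1460×808×47 mm with its upper surface at z = 702 mm. It stands on four round legs of 70 mm diameter, each leg's bounding box inset 32 mm from the nearest pair of top edges, running from the floor to the underside of the top.

B is a four-legged stool. The seat is 292×274 mm, 32 mm thick, top at z = 415 mm. It stands on four square legs, each 34×34 mm in cross-section, from z = 0 to the seat underside, each flush with a corner of the seat. Four stretchers, 34 mm wide and 19 mm tall, connect adjacent legs with their undersides at z = 146 mm, each running between the inner faces of the legs it joins and aligned with the legs' outer faces on the other axis.

C is a spool: two coaxial disc flanges of radius 100 mm and thickness 11 mm, joined by a core cylinder of radius 18 mm and height 115 mm. The lower flange rests on z = 0 and the three cylinders share a vertical axis.

Three stools sit around the table at the −y, −x, +x sides. The spool is on top of the table, centred.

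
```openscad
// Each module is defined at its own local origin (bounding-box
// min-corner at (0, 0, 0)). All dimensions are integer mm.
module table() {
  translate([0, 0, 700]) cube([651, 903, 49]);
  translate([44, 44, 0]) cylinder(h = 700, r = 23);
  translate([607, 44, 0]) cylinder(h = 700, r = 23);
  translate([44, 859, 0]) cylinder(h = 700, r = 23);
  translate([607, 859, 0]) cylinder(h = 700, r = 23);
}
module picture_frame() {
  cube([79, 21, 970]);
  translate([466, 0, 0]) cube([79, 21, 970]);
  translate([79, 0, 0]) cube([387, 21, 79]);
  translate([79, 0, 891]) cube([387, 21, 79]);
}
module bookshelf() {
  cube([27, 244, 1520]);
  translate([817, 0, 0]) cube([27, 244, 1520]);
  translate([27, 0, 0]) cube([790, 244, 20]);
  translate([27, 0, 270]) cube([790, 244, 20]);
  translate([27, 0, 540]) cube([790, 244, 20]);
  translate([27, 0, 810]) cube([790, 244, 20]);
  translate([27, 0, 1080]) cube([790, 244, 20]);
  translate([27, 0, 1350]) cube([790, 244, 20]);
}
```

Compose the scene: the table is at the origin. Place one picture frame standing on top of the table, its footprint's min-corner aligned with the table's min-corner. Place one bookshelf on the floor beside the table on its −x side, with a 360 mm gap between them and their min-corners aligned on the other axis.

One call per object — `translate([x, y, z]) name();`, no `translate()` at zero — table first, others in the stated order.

table();
translate([0, 0, 749]) picture_frame();
translate([-1204, 0, 0]) bookshelf();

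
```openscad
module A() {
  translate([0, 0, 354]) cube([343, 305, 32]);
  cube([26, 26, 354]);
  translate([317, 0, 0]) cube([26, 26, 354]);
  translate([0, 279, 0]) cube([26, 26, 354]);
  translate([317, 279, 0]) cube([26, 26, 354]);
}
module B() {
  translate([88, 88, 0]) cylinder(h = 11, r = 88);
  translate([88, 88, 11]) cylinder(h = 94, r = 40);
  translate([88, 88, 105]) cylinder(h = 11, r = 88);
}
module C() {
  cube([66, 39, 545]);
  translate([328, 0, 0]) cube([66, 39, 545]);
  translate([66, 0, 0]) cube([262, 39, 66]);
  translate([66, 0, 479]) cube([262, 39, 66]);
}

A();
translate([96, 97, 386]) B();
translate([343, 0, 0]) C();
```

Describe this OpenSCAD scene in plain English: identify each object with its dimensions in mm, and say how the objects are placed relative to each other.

A is a four-legged stool. The seat is a 343×305×32 mm slab whose top surface is at z = 386 mm; four square legs, each 26×26 mm in cross-section, run from the floor (z = 0) to the underside of the seat, each flush with a corner of the seat.

B is a spool: two coaxial disc flanges of radius 88 mm and thickness 11 mm, joined by a core cylinder of radius 40 mm and height 94 mm. The lower flange rests on z = 0 and the three cylinders share a vertical axis.

C is a picture frame with a 262×413 mm rectangular opening (x by z) and a uniform 66 mm border on every side. Frame depth is 39 mm along y. It is built from two vertical stiles running the full outside height and two horizontal rails spanning the gap between the stiles.

The spool is on top of the stool. The picture frame is against the stool's +x side, with their −y faces flush.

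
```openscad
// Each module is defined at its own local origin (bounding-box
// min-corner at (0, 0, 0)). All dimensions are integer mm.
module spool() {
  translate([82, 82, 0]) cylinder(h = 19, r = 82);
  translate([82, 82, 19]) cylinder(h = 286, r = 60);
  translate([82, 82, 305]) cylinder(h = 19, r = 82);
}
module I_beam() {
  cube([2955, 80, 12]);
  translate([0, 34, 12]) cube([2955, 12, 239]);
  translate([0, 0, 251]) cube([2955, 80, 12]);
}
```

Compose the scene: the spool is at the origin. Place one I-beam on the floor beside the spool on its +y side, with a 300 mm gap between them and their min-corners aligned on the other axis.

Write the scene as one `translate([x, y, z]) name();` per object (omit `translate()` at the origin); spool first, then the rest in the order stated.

spool();
translate([0, 464, 0]) I_beam();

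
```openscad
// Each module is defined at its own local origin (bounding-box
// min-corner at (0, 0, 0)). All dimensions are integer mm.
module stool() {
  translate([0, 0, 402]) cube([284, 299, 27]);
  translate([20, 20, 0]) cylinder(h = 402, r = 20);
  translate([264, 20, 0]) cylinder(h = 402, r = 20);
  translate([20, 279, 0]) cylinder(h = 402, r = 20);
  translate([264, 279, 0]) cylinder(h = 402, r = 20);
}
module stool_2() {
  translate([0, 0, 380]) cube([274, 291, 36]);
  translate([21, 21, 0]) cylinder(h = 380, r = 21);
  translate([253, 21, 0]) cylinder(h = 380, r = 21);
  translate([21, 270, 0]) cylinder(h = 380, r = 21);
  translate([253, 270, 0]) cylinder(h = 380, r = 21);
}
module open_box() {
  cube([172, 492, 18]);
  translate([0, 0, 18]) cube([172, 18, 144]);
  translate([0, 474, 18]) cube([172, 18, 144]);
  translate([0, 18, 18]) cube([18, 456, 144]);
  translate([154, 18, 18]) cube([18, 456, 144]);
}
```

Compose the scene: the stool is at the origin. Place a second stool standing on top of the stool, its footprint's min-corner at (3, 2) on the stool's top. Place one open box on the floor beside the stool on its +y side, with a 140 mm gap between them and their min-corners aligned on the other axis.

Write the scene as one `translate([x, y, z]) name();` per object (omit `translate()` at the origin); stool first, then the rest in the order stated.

stool();
translate([3, 2, 429]) stool_2();
translate([0, 439, 0]) open_box();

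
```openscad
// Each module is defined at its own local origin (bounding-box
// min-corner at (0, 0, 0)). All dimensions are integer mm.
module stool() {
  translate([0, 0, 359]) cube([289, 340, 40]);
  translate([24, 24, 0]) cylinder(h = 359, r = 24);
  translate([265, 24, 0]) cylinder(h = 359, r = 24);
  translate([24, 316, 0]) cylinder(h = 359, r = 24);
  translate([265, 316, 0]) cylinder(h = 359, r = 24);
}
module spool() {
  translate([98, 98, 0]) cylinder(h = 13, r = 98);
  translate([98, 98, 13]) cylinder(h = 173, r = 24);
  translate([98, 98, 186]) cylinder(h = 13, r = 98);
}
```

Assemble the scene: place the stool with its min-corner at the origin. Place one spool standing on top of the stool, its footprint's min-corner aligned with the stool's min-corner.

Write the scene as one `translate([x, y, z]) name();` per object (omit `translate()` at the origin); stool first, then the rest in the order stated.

stool();
translate([0, 0, 399]) spool();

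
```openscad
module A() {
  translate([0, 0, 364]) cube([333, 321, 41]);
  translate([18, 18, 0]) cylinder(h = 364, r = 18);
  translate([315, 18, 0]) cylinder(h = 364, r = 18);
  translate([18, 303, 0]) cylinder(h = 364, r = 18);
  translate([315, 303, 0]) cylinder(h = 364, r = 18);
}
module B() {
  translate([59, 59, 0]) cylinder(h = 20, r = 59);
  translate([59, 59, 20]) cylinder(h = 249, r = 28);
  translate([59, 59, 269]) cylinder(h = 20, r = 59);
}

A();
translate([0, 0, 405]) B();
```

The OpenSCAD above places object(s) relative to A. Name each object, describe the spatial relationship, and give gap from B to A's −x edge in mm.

A is a stool. B is a spool. The spool is on top of the stool. The gap from the spool to the stool's −x edge is 0 mm.

The spool's min-x is at 0; the stool's min-x is 0; gap = 0 mm.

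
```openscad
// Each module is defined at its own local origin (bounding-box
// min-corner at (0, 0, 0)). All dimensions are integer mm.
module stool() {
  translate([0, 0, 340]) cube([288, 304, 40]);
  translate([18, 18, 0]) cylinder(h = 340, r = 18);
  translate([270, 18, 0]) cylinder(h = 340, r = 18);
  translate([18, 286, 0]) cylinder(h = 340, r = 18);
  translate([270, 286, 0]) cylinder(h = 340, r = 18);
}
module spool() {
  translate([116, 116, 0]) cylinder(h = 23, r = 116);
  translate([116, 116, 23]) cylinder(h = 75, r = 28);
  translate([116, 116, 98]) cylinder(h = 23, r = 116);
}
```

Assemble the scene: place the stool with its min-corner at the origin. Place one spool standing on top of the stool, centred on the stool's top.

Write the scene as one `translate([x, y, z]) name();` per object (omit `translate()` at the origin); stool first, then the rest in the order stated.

stool();
translate([28, 36, 380]) spool();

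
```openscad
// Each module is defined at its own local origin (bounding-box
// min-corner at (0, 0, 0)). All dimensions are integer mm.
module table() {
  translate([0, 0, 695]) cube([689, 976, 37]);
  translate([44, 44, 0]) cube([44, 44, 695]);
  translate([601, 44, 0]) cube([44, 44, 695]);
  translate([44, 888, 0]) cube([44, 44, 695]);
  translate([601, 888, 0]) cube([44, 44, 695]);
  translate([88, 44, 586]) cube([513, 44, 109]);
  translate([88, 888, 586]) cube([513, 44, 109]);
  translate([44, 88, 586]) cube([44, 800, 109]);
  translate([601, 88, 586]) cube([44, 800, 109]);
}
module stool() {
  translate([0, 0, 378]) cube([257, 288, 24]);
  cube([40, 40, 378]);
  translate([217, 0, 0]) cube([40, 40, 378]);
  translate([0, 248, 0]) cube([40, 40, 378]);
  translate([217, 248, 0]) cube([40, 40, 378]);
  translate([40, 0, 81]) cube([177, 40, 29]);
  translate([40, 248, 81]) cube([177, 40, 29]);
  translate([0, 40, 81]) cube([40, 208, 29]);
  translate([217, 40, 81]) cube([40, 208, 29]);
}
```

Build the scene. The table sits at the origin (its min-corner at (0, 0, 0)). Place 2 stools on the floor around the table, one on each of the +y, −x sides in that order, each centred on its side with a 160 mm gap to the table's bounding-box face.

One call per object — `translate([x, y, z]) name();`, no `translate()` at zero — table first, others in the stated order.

table();
translate([216, 1136, 0]) stool();
translate([-417, 344, 0]) stool();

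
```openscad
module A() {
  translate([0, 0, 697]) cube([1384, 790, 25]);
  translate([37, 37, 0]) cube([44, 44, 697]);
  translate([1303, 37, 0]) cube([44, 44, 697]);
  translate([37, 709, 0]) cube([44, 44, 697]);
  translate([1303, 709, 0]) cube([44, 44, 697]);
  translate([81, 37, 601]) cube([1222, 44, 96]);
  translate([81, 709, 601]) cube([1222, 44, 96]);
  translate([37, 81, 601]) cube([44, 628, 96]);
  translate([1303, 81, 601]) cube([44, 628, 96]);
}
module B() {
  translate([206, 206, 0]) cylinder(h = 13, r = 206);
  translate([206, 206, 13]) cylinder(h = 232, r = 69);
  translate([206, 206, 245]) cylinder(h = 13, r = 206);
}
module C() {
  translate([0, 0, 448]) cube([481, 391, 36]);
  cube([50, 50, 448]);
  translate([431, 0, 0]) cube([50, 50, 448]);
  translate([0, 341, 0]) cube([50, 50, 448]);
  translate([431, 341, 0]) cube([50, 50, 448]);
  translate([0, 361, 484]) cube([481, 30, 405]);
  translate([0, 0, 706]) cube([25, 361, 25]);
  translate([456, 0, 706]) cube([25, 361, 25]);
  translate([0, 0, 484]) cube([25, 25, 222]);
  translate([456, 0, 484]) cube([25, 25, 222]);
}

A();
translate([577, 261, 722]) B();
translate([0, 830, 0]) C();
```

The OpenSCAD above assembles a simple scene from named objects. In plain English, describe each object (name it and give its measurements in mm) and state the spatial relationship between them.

A is a rectangular dining table. The top is 1384×790×25 mm with its upper surface at z = 722 mm. It stands on four 44×44 mm square legs, each inset 37 mm from the nearest pair of top edges, running from the floor to the underside of the top. Four apron rails, 44 mm thick and 96 mm tall, run between adjacent legs with their top edges flush with the underside of the top and their outer faces flush with the legs' outer faces.

B is a spool: two coaxial disc flanges of radius 206 mm and thickness 13 mm, joined by a core cylinder of radius 69 mm and height 232 mm. The lower flange rests on z = 0 and the three cylinders share a vertical axis.

C is a chair: 481×391 mm seat, 36 mm thick, top at z = 484 mm, on four 50 mm square corner legs flush with the seat edges. A 30 mm thick backrest slab spans the full seat width, extending 405 mm above the seat top, its back face flush with the seat's +y edge. Two armrests of 25×25 mm section run along each side from the seat's front edge to the front of the backrest, top faces 247 mm above the seat top and outer faces flush with the seat's x-edges; a 25×25 mm post under the front of each armrest stands on the seat at the front corner.

The spool is on top of the table. The chair is on the floor beside the table on its +y side.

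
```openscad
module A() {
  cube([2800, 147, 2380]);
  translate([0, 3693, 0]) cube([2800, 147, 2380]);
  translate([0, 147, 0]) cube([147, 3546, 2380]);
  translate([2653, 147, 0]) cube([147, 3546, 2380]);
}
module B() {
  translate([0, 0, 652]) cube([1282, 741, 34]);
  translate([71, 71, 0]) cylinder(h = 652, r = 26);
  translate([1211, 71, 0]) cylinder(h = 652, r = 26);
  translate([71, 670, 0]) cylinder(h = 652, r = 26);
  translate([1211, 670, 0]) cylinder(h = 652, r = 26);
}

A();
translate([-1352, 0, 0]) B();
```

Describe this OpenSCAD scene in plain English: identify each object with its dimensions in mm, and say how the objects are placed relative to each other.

A is the wall frame of a small rectangular building: four walls, each 2380 mm tall and 147 mm thick, enclosing a footprint 2800 mm (x) by 3840 mm (y) outside-to-outside, with no floor or roof. The front and back walls (the −y and +y sides) span the full width; the two side walls fit between them.

B is a table: top 1282 mm (x) × 741 mm (y), 34 mm thick, upper face at z = 686 mm, on four round legs of 52 mm diameter, each leg's bounding box inset 45 mm from the nearest pair of top edges, running from z = 0 to the bottom of the top.

The table is on the floor beside the house frame on its −x side.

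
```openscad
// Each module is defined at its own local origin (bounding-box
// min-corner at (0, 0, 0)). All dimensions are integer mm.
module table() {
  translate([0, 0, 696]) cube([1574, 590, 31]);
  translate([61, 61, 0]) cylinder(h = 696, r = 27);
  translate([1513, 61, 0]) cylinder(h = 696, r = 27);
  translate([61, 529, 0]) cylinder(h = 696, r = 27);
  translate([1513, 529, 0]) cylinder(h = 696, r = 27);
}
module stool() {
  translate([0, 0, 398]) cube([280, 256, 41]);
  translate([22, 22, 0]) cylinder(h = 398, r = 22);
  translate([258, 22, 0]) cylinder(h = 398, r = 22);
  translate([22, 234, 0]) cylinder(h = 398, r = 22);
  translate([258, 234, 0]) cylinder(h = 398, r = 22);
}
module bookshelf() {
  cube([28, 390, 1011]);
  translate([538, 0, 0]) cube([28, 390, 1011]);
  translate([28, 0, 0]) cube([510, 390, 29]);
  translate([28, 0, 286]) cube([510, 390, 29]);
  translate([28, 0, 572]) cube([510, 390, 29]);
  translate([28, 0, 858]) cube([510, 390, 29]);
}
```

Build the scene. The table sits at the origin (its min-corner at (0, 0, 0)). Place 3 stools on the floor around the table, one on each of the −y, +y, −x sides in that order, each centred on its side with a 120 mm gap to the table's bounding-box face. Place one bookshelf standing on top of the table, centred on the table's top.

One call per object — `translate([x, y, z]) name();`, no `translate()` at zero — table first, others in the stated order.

table();
translate([647, -376, 0]) stool();
translate([647, 710, 0]) stool();
translate([-400, 167, 0]) stool();
translate([504, 100, 727]) bookshelf();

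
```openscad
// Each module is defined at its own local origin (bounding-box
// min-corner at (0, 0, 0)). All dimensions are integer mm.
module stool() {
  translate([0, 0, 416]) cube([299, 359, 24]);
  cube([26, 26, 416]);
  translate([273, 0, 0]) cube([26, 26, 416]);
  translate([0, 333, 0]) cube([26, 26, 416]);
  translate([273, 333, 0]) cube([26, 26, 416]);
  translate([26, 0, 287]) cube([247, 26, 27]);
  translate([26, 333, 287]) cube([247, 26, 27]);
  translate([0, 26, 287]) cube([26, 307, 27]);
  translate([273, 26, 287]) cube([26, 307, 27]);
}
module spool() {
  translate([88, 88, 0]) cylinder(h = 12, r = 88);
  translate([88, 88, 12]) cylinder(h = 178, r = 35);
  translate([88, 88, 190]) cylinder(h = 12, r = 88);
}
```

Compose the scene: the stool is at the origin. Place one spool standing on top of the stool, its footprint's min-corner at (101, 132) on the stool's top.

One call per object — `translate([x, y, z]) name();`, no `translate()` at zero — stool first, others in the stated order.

stool();
translate([101, 132, 440]) spool();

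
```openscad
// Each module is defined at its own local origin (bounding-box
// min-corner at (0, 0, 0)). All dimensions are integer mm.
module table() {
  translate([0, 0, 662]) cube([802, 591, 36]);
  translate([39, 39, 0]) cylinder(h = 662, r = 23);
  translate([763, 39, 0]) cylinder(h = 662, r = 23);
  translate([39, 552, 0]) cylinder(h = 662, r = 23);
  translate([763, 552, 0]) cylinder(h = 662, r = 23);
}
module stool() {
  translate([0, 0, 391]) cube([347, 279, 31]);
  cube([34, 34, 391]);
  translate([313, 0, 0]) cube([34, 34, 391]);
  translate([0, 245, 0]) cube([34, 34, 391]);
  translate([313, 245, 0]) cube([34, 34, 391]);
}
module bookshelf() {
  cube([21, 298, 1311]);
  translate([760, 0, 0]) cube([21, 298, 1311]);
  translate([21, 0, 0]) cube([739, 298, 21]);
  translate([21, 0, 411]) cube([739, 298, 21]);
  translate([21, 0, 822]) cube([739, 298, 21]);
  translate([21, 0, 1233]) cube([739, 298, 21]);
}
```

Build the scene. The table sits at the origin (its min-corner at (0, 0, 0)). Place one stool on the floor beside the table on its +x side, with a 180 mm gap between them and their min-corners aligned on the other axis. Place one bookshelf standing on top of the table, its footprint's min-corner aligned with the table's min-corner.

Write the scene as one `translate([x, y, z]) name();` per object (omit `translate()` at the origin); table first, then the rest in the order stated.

table();
translate([982, 0, 0]) stool();
translate([0, 0, 698]) bookshelf();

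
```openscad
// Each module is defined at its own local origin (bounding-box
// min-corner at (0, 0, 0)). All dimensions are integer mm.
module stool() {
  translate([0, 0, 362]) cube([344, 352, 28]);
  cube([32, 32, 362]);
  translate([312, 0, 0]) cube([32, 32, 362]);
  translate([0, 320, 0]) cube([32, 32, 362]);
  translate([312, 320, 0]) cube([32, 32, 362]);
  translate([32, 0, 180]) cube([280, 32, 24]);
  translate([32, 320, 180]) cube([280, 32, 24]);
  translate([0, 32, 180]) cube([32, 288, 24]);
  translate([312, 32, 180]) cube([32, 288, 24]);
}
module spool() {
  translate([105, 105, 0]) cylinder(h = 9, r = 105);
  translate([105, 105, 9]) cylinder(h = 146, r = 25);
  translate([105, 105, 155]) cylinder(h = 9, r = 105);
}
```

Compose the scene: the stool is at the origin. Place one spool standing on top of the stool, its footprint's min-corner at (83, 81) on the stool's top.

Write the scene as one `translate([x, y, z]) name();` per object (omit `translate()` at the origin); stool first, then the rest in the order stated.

stool();
translate([83, 81, 390]) spool();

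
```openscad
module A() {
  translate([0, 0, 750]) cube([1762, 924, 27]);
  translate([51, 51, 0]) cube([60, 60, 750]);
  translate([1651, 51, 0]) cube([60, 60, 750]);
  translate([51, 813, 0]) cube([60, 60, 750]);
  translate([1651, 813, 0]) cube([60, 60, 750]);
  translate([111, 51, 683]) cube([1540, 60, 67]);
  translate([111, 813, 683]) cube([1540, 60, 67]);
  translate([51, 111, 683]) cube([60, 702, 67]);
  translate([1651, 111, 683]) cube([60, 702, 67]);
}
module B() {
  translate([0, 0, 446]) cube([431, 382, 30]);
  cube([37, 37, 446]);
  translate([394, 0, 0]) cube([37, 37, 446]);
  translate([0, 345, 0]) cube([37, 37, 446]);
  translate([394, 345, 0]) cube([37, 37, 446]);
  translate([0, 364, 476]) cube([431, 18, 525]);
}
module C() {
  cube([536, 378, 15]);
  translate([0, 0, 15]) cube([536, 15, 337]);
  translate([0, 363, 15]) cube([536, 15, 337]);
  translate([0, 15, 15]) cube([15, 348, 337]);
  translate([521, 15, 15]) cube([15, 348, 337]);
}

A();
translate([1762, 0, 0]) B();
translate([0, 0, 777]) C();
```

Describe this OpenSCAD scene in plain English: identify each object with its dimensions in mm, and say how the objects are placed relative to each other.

A is a table with a 1762×924 mm rectangular top, 27 mm thick, top surface at z = 777 mm, supported by four 60×60 mm square legs, each inset 51 mm from the nearest pair of top edges, running from the floor. Four apron rails, 60 mm thick and 67 mm tall, run between adjacent legs with their top edges flush with the underside of the top and their outer faces flush with the legs' outer faces.

B is a chair: 431×382 mm seat, 30 mm thick, top at z = 476 mm, on four 37 mm square corner legs flush with the seat edges. A 18 mm thick backrest slab spans the full seat width, extending 525 mm above the seat top, its back face flush with the seat's +y edge.

C is an open-topped rectangular box: outside dimensions 536×378×352 mm, with a uniform wall and base thickness of 15 mm. The base is a full 536×378 slab on the floor; four walls sit on top of the base. The front and back walls (the −y and +y sides) span the full width; the two side walls fit between them.

The chair is against the table's +x side, with their −y faces flush. The open box is on top of the table.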